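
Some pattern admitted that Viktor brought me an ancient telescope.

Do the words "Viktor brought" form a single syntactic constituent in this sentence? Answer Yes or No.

No

The smallest constituent containing the whole sequence is the clause [S Viktor brought me an ancient telescope], but the sequence is only part of it — it straddles the boundary between noun phrase "Viktor" and verb phrase "brought me an ancient telescope".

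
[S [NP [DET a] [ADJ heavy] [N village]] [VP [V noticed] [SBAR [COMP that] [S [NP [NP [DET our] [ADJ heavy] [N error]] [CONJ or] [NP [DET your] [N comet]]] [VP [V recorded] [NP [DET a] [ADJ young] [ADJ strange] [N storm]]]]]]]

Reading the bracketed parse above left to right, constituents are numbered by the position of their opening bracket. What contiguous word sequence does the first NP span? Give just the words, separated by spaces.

a heavy village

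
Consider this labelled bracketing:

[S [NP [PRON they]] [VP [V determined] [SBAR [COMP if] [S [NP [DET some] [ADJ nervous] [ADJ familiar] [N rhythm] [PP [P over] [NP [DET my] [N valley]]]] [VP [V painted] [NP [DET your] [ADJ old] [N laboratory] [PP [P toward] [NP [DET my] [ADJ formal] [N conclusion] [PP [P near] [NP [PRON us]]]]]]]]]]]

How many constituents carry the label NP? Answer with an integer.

6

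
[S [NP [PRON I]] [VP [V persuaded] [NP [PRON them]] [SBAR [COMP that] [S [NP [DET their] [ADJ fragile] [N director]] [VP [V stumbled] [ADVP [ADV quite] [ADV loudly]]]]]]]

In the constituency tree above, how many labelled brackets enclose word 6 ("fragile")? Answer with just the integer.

6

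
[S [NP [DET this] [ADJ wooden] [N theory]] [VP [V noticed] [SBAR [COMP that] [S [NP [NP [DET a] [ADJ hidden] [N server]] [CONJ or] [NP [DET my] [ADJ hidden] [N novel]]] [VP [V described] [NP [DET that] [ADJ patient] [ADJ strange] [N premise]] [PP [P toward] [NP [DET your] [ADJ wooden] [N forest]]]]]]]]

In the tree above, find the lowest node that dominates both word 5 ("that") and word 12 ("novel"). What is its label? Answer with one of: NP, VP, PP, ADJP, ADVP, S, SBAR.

SBAR

Word 5 lies under S → VP → SBAR → COMP; word 12 lies under S → VP → SBAR → S → NP → NP → N. The lowest shared node is the SBAR.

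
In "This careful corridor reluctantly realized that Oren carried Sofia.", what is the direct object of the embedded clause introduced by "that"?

The verb of the embedded clause introduced by "that" is "carried"; its direct object is the NP "Sofia".

Sofia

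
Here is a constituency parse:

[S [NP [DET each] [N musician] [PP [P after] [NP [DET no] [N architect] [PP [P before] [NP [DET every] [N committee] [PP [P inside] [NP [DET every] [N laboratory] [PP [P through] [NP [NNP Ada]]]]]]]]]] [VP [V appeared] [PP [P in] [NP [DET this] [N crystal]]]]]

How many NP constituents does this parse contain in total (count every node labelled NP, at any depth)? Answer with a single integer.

The NP constituents are: [NP each musician after no architect before every committee inside every laboratory through Ada]; [NP no architect before every committee inside every laboratory through Ada]; [NP every committee inside every laboratory through Ada]; [NP every laboratory through Ada]; [NP Ada]; [NP this crystal]. Total: 6.

6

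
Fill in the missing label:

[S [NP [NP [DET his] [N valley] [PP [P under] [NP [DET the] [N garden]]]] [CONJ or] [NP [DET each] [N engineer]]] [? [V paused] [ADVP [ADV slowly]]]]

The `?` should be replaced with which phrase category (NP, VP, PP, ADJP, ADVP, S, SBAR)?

Looking at what the `?` directly dominates — V 'paused', ADVP — this is a verb phrase (VP).

VP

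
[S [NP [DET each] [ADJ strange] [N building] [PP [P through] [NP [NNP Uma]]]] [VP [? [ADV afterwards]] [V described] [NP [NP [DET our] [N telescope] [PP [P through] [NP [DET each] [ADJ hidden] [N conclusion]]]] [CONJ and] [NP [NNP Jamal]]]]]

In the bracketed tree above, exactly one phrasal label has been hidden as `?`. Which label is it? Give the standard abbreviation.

ADVP

A constituent whose immediate children are ADV 'afterwards' is an adverb phrase: ADVP.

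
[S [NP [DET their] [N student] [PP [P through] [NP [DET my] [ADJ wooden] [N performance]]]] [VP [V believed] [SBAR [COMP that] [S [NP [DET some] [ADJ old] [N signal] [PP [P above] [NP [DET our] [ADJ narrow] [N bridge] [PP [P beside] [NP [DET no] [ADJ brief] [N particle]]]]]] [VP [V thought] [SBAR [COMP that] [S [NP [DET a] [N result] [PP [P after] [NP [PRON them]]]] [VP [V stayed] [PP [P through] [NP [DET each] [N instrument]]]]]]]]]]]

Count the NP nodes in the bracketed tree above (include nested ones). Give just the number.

8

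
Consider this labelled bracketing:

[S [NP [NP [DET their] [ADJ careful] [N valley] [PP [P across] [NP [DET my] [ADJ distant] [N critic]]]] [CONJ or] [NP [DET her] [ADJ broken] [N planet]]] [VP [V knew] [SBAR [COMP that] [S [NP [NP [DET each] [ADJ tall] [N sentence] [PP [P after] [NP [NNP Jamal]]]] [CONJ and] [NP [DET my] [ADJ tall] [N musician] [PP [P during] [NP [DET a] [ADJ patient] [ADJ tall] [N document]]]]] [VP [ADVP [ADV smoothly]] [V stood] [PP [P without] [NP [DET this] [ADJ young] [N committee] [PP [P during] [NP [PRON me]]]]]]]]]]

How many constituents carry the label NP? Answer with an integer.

11

Listing each NP by its span: [NP their careful valley across my distant critic or her broken planet]; [NP their careful valley across my distant critic]; [NP my distant critic]; [NP her broken planet]; [NP each tall sentence after Jamal and my tall musician during a patient tall document]; [NP each tall sentence after Jamal] … — that makes 11.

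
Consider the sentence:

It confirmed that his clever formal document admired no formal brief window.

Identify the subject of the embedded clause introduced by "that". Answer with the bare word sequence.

his clever formal document

"his clever formal document" is the NP that combines with the VP headed by "admired" to form the embedded clause introduced by "that" — the subject.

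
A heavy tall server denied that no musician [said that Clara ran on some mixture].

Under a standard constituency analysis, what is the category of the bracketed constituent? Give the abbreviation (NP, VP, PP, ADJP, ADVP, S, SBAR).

VP

"said" is the head of the bracketed span, so the span is a verb phrase: VP.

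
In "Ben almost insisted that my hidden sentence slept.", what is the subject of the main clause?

Ben

"Ben" is the NP that combines with the VP headed by "insisted" to form the main clause — the subject.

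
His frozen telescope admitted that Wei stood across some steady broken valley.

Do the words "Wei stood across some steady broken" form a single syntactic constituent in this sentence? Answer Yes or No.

No

The smallest constituent containing the whole sequence is the clause [S Wei stood across some steady broken valley], but the sequence is only part of it — it straddles the boundary between noun phrase "Wei" and verb phrase "stood across some steady broken valley".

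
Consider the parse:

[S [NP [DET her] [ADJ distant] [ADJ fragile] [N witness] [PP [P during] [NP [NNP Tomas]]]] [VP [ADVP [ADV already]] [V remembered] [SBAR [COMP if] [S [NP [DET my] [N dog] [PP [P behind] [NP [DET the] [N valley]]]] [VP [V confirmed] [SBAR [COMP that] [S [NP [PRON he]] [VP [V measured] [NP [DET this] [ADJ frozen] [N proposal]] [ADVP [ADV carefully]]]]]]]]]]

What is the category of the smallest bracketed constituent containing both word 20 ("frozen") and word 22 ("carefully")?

VP

The smallest bracket enclosing both words is [VP measured this frozen proposal carefully], so the label is VP.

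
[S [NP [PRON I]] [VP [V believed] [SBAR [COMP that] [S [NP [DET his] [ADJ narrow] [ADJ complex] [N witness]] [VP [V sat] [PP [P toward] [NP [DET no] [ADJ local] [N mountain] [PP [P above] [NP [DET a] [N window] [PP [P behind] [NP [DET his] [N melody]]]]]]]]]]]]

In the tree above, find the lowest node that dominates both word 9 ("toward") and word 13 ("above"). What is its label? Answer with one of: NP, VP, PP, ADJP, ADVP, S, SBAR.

Word 9 lies under S → VP → SBAR → S → VP → PP → P; word 13 lies under S → VP → SBAR → S → VP → PP → NP → PP → P. The lowest shared node is the PP.

PP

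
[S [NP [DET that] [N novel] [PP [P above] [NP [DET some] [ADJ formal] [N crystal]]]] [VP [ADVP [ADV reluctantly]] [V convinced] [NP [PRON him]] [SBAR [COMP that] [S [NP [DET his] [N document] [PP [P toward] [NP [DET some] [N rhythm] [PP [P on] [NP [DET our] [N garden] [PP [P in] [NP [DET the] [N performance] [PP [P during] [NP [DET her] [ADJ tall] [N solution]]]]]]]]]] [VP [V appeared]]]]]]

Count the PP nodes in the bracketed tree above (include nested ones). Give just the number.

5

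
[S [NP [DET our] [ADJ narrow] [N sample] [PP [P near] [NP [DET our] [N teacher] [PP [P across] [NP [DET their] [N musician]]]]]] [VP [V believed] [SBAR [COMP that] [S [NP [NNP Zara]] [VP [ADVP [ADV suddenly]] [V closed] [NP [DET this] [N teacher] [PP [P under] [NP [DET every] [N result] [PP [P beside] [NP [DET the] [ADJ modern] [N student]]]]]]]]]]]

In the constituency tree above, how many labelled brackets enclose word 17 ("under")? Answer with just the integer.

Counting open brackets not yet closed at "under": [S [VP [SBAR [S [VP [NP [PP [P = 8.

8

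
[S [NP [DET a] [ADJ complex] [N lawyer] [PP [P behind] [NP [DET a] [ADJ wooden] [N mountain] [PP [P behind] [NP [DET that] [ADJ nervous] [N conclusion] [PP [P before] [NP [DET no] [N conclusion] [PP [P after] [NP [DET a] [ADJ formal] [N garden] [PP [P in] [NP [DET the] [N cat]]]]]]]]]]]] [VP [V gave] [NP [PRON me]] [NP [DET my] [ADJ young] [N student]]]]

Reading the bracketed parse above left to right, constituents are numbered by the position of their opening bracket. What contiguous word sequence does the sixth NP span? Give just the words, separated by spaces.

the cat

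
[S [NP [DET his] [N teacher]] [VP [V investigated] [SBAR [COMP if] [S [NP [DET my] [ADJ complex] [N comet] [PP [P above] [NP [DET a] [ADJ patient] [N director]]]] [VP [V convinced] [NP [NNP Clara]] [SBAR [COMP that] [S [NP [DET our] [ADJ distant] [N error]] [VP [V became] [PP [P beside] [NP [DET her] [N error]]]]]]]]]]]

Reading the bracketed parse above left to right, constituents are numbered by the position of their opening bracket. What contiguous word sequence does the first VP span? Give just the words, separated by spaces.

investigated if my complex comet above a patient director convinced Clara that our distant error became beside her error

Opening `[VP` markers occur at word positions 3, 12, 18; the first of these opens the constituent [VP investigated if my complex comet above a patient director convinced Clara that our distant error became beside her error].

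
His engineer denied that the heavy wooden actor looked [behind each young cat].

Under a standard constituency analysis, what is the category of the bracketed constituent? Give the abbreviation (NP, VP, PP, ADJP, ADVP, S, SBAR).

PP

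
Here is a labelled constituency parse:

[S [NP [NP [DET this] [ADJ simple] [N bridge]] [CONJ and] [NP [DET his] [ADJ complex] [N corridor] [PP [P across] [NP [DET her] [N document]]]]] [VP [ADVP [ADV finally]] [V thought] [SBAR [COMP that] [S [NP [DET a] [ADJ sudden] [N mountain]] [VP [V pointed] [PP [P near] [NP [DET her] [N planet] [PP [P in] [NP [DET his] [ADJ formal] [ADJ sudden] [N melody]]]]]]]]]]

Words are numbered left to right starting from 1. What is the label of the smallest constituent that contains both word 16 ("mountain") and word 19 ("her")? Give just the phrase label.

S

Word 16 lies under S → VP → SBAR → S → NP → N; word 19 lies under S → VP → SBAR → S → VP → PP → NP → DET. The lowest shared node is the S.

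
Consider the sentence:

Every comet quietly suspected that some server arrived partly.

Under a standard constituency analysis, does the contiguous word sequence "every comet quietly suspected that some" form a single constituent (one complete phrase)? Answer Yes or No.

The smallest constituent containing the whole sequence is the clause [S every comet quietly suspected that some server arrived partly], but the sequence is only part of it — it straddles the boundary between noun phrase "every comet" and verb phrase "quietly suspected that some server arrived partly".

No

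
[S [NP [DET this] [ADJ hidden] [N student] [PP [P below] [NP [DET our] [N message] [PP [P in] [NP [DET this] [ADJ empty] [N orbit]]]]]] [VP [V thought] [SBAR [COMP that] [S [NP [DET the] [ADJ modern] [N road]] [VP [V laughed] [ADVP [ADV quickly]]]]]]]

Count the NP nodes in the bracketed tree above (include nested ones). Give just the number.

The NP constituents are: [NP this hidden student below our message in this empty orbit]; [NP our message in this empty orbit]; [NP this empty orbit]; [NP the modern road]. Total: 4.

4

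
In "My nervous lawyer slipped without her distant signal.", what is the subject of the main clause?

my nervous lawyer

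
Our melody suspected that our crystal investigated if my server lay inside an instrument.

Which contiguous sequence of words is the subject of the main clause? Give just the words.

our melody

"our melody" is the NP that combines with the VP headed by "suspected" to form the main clause — the subject.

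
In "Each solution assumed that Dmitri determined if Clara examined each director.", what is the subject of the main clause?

each solution

In the main clause the verb is "assumed"; the NP preceding it, "each solution", is the subject.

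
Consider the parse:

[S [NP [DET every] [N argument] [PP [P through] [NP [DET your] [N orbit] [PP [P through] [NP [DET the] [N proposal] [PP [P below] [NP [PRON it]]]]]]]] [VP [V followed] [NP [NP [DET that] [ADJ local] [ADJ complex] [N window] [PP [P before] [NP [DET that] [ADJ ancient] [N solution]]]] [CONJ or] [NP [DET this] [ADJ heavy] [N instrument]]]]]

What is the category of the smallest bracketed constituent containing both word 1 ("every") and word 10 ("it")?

NP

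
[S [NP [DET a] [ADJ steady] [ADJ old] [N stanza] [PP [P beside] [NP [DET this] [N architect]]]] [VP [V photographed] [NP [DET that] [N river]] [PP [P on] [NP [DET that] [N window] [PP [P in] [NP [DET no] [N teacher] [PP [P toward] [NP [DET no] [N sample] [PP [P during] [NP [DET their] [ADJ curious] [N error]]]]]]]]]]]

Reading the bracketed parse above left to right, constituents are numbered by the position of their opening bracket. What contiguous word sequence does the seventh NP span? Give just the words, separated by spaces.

In left-to-right order the NP constituents are "a steady old stanza beside this architect"; "this architect"; "that river"; "that window in no teacher toward no sample during their curious error"; "no teacher toward no sample during their curious error"; "no sample during their curious error"; "their curious error". Number 7 is "their curious error".

their curious error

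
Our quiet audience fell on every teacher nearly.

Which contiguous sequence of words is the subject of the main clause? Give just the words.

our quiet audience

"our quiet audience" is the NP that combines with the VP headed by "fell" to form the main clause — the subject.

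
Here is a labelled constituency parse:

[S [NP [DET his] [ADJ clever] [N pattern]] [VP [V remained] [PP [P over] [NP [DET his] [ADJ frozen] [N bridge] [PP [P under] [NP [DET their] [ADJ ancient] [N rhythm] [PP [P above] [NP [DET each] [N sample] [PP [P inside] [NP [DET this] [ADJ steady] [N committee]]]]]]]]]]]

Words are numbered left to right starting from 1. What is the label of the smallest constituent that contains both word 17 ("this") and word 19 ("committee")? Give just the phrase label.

NP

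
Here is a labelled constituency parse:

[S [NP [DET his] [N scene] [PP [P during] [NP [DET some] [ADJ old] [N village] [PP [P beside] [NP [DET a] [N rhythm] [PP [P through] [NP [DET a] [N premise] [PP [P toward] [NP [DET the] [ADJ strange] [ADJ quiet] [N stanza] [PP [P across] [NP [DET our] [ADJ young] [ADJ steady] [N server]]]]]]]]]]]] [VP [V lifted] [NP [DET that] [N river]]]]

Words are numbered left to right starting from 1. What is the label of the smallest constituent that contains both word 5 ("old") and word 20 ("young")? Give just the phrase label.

NP

Word 5 lies under S → NP → PP → NP → ADJ; word 20 lies under S → NP → PP → NP → PP → NP → PP → NP → PP → NP → PP → NP → ADJ. The lowest shared node is the NP.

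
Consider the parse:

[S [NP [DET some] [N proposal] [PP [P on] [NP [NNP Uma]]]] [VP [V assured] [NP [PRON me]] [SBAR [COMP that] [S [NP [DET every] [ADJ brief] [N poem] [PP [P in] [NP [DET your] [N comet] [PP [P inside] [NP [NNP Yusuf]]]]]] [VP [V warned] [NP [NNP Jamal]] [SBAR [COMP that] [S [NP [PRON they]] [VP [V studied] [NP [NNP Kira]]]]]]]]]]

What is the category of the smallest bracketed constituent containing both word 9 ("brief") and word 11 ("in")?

Word 9 lies under S → VP → SBAR → S → NP → ADJ; word 11 lies under S → VP → SBAR → S → NP → PP → P. The lowest shared node is the NP.

NP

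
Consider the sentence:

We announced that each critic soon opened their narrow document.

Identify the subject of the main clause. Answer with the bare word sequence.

The subject of the main clause is the NP immediately before the verb "announced": "we".

we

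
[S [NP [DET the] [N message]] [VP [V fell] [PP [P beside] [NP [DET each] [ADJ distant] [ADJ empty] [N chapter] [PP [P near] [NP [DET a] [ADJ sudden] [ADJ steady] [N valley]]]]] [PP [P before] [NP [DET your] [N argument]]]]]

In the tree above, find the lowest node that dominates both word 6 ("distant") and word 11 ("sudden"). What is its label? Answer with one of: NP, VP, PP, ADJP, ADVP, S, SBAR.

NP

The smallest bracket enclosing both words is [NP each distant empty chapter near a sudden steady valley], so the label is NP.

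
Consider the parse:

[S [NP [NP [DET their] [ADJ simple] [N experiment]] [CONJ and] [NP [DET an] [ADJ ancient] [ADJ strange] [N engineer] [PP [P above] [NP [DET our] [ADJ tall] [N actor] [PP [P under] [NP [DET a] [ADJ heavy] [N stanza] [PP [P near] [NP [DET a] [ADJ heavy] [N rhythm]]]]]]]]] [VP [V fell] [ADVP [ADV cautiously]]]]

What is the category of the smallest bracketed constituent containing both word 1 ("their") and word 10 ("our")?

NP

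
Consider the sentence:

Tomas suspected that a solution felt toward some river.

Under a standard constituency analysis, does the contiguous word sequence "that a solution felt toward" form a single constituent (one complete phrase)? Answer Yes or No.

No

The sequence begins inside the complementizer "that" and ends inside the clause "a solution felt toward some river"; it crosses a phrase boundary, so no single node in the tree spans exactly those words.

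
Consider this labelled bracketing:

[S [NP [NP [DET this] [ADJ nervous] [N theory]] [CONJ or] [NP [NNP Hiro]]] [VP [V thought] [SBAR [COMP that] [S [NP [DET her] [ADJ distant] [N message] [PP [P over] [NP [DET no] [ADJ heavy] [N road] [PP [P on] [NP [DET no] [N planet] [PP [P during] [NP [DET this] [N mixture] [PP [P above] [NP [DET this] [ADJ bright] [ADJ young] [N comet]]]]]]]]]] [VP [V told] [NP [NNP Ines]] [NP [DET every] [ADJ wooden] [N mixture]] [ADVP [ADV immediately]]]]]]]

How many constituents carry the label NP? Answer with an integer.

10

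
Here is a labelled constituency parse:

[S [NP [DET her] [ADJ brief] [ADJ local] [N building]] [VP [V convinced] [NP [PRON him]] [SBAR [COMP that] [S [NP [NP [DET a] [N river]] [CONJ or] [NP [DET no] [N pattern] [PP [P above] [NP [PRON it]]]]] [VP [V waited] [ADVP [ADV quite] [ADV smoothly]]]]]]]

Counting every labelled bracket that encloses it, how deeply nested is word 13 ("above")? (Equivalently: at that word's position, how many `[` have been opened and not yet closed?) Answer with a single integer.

8

Path from the root down to the word: S → VP → SBAR → S → NP → NP → PP → P. That is 8 enclosing brackets.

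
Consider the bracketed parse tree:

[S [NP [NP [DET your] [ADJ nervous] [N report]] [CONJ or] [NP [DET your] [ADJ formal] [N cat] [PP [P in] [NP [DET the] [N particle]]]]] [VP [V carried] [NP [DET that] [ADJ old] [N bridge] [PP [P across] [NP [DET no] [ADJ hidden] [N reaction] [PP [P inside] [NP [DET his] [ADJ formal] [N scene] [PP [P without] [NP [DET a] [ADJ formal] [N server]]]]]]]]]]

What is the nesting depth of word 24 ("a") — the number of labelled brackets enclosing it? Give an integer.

10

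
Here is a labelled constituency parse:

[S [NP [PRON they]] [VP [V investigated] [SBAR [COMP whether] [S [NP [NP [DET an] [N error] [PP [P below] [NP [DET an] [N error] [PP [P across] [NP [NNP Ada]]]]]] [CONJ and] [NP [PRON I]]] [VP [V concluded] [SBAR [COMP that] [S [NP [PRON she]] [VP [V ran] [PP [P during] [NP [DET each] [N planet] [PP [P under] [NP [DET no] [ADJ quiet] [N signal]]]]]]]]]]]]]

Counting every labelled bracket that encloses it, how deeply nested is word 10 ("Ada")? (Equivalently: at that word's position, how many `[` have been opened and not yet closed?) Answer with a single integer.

Path from the root down to the word: S → VP → SBAR → S → NP → NP → PP → NP → PP → NP → NNP. That is 11 enclosing brackets.

11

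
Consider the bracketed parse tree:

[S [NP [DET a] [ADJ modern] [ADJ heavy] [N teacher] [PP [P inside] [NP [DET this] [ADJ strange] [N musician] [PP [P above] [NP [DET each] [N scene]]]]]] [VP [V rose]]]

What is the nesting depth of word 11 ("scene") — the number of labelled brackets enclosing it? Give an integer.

7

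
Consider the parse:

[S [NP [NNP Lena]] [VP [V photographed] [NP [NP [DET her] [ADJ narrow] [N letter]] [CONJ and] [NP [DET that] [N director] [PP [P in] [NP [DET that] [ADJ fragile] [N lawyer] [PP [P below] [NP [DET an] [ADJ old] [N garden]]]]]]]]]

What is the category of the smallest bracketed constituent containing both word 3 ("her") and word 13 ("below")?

Both words fall inside [NP her narrow letter and that director in that fragile lawyer below an old garden] (words 3–16), and no smaller constituent contains them both. Label: NP.

NP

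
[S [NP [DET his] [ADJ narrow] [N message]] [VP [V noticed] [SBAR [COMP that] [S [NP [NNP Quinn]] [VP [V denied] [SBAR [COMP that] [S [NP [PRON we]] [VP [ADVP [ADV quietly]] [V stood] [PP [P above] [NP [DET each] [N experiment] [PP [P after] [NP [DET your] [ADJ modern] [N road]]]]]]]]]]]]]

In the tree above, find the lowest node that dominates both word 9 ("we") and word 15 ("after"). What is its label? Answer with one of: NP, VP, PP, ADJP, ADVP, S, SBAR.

Word 9 lies under S → VP → SBAR → S → VP → SBAR → S → NP → PRON; word 15 lies under S → VP → SBAR → S → VP → SBAR → S → VP → PP → NP → PP → P. The lowest shared node is the S.

S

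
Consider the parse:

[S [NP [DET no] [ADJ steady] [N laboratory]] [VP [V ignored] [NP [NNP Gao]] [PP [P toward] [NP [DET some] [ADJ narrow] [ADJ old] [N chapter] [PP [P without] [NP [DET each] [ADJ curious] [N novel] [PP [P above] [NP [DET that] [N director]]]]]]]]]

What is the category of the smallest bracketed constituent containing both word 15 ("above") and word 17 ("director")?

PP

The smallest bracket enclosing both words is [PP above that director], so the label is PP.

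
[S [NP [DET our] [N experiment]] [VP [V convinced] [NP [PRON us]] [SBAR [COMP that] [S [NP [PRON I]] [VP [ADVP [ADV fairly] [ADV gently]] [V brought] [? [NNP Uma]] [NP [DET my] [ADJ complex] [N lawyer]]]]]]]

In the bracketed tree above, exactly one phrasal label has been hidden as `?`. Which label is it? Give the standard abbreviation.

NP

Looking at what the `?` directly dominates — NNP 'Uma' — this is a noun phrase (NP).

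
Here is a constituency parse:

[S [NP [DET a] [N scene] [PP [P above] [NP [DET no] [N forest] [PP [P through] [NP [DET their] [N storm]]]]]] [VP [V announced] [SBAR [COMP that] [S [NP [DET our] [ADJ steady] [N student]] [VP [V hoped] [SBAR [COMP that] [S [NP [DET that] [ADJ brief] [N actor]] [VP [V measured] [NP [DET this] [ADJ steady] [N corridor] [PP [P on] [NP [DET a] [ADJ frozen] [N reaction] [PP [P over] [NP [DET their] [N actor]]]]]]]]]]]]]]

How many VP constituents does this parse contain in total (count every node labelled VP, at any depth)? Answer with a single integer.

3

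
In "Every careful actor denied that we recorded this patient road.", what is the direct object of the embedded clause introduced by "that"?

Within the embedded clause introduced by "that", the direct object of "recorded" is "this patient road".

this patient road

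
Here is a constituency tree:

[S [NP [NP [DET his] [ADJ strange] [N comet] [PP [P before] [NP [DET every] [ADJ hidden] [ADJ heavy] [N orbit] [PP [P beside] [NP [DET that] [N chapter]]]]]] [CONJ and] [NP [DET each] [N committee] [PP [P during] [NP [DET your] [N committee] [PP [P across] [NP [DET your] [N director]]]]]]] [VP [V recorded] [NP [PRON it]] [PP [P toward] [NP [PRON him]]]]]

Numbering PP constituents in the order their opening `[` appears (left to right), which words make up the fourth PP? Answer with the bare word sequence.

across your director

In left-to-right order the PP constituents are "before every hidden heavy orbit beside that chapter"; "beside that chapter"; "during your committee across your director"; "across your director"; "toward him". Number 4 is "across your director".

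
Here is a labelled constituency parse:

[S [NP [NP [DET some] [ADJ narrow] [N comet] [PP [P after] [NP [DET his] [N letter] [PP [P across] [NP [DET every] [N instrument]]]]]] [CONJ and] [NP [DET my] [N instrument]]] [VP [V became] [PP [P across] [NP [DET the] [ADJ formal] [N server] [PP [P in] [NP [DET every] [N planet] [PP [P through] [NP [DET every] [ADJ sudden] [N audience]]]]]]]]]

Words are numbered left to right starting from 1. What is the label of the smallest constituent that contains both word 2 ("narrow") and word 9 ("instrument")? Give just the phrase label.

NP

Both words fall inside [NP some narrow comet after his letter across every instrument] (words 1–9), and no smaller constituent contains them both. Label: NP.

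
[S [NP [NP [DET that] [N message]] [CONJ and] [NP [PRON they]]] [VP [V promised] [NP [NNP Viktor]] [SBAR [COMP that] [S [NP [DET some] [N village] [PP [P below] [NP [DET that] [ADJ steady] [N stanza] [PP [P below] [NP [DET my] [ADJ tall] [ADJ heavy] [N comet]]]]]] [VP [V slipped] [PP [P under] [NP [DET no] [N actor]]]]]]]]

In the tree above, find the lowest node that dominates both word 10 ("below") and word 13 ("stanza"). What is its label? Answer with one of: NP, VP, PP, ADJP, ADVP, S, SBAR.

PP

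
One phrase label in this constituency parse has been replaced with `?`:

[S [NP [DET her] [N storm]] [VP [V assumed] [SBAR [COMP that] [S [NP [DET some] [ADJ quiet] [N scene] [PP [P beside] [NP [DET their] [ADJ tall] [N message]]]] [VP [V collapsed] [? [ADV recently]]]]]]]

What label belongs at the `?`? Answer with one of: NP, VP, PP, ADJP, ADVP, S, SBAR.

Looking at what the `?` directly dominates — ADV 'recently' — this is an adverb phrase (ADVP).

ADVP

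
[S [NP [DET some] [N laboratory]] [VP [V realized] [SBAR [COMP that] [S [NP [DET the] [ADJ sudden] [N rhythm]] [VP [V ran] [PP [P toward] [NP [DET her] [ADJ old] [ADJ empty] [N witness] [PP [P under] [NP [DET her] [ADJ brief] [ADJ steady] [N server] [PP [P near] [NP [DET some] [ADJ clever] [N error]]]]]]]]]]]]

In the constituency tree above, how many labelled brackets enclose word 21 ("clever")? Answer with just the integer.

12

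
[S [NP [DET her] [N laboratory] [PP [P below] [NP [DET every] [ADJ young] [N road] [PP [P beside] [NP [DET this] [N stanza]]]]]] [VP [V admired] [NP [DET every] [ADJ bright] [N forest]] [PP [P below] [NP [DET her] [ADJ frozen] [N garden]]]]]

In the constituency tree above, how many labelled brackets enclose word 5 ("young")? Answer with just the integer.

5

Path from the root down to the word: S → NP → PP → NP → ADJ. That is 5 enclosing brackets.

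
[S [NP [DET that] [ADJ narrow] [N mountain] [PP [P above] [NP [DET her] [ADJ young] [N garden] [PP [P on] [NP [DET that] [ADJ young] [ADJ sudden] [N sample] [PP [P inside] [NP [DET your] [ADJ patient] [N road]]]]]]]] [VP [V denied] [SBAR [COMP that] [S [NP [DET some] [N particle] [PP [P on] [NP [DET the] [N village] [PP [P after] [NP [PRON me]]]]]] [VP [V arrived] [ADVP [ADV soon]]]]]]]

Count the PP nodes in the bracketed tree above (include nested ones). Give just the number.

5

The PP constituents are: [PP above her young garden on that young sudden sample inside your patient road]; [PP on that young sudden sample inside your patient road]; [PP inside your patient road]; [PP on the village after me]; [PP after me]. Total: 5.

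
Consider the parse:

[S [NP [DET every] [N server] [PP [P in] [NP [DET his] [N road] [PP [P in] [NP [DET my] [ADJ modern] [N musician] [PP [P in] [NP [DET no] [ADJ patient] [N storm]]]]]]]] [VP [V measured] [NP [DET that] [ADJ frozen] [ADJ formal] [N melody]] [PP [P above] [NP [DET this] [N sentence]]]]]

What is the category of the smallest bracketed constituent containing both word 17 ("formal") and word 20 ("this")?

The smallest bracket enclosing both words is [VP measured that frozen formal melody above this sentence], so the label is VP.

VP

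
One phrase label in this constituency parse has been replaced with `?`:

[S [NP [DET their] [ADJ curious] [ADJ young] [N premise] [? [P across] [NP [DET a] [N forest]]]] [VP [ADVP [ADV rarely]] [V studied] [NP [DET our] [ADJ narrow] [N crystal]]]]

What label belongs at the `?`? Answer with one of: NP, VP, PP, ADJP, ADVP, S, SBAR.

PP

Looking at what the `?` directly dominates — P 'across', NP — this is a prepositional phrase (PP).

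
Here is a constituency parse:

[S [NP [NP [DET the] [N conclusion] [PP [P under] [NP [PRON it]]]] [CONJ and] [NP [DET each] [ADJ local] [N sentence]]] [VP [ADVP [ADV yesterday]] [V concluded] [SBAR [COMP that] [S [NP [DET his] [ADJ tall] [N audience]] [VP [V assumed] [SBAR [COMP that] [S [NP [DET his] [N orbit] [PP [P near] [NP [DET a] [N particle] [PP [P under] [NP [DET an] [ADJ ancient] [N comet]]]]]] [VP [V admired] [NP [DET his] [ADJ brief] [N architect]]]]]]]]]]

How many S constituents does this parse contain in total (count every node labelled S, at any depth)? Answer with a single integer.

3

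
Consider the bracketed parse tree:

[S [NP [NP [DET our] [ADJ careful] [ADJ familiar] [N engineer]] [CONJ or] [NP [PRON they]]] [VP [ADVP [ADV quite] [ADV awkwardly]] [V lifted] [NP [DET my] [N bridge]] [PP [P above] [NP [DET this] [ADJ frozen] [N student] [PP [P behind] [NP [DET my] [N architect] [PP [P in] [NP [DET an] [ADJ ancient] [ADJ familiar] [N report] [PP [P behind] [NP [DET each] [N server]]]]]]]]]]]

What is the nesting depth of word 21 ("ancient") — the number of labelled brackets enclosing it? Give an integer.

9

The word sits inside ADJ, which is inside NP, inside PP, inside NP, inside PP, inside NP, inside PP, inside VP, inside S — 9 brackets in all.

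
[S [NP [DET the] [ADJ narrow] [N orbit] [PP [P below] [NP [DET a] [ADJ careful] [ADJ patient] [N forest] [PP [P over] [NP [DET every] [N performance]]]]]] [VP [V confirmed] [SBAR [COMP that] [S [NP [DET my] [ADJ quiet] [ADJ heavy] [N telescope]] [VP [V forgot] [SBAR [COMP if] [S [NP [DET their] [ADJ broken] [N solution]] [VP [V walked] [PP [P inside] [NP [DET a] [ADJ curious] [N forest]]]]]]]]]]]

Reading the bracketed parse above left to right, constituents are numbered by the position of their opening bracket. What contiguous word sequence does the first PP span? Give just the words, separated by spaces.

below a careful patient forest over every performance

The PP opening brackets appear, in order, over: "below a careful patient forest over every performance"; "over every performance"; "inside a curious forest". The first one spans "below a careful patient forest over every performance".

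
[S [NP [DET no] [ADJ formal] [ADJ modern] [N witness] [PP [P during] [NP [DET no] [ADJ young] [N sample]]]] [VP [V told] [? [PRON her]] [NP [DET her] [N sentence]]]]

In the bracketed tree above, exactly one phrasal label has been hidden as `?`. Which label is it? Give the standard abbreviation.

A constituent whose immediate children are PRON 'her' is a noun phrase: NP.

NP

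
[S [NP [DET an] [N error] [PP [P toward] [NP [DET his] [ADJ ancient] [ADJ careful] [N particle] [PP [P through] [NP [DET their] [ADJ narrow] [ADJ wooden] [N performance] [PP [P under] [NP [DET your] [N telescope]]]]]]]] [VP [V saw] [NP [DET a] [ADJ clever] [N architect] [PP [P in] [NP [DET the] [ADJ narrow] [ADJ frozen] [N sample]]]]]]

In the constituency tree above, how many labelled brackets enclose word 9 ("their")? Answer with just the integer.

7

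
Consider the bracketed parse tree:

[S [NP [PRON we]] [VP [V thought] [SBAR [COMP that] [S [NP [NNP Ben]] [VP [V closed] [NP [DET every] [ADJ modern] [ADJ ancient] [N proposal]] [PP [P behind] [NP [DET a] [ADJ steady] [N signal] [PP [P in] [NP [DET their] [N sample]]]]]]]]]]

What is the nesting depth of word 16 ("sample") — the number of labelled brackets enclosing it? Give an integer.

10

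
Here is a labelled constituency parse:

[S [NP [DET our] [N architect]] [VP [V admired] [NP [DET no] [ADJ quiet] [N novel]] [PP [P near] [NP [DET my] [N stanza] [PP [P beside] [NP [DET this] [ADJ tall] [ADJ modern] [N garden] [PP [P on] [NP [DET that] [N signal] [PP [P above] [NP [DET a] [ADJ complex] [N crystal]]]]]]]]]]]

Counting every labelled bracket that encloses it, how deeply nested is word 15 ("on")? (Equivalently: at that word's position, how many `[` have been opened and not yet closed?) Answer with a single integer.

Path from the root down to the word: S → VP → PP → NP → PP → NP → PP → P. That is 8 enclosing brackets.

8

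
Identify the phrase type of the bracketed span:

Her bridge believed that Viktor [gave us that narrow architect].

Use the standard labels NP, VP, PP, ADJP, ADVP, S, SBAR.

The span is built around the verb "gave" — a verb phrase (VP).

VP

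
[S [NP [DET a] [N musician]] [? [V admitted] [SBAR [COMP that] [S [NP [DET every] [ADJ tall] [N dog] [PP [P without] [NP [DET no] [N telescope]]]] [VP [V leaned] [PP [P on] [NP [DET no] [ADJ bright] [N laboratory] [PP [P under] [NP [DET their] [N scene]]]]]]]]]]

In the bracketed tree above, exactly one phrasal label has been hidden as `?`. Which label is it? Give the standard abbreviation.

A constituent whose immediate children are V 'admitted', SBAR is a verb phrase: VP.

VP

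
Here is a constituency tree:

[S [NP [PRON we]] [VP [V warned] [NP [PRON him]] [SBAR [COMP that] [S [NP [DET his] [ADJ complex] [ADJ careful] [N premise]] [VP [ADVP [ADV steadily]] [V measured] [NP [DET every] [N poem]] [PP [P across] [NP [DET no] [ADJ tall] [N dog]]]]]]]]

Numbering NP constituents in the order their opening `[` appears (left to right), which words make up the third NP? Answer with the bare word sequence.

his complex careful premise

In left-to-right order the NP constituents are "we"; "him"; "his complex careful premise"; "every poem"; "no tall dog". Number 3 is "his complex careful premise".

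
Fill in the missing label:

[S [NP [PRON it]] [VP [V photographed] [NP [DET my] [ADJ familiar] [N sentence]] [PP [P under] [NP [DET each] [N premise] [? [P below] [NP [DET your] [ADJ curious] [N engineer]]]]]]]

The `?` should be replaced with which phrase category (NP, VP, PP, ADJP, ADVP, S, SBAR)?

A constituent whose immediate children are P 'below', NP is a prepositional phrase: PP.

PP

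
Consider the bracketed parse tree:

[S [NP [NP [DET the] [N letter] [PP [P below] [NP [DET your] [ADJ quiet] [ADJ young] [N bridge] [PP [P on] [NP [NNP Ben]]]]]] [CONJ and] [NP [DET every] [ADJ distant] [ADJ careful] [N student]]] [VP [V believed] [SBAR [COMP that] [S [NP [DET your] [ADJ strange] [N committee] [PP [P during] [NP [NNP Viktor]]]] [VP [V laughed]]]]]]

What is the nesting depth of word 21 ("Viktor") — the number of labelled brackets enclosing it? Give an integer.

8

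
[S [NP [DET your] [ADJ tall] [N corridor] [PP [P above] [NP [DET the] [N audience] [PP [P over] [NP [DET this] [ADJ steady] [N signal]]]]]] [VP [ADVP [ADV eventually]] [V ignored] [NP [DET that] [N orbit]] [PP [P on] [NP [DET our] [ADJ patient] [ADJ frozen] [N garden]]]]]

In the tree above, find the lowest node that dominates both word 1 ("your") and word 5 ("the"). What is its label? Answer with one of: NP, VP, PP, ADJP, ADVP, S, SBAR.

NP

The smallest bracket enclosing both words is [NP your tall corridor above the audience over this steady signal], so the label is NP.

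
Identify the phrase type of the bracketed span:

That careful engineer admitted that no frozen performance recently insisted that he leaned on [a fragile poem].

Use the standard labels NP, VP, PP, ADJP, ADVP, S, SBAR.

NP

The bracketed span "a fragile poem" is headed by "poem", making it a noun phrase (NP).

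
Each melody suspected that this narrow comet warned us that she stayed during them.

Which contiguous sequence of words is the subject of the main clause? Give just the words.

each melody

"each melody" is the NP that combines with the VP headed by "suspected" to form the main clause — the subject.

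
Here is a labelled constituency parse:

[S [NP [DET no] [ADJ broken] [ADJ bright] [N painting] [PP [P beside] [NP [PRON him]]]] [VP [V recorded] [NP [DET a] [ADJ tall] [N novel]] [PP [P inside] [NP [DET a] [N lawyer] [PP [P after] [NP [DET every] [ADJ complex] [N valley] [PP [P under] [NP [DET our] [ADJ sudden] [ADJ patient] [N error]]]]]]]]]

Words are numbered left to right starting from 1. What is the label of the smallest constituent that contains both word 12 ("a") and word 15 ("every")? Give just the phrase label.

NP

Both words fall inside [NP a lawyer after every complex valley under our sudden patient error] (words 12–22), and no smaller constituent contains them both. Label: NP.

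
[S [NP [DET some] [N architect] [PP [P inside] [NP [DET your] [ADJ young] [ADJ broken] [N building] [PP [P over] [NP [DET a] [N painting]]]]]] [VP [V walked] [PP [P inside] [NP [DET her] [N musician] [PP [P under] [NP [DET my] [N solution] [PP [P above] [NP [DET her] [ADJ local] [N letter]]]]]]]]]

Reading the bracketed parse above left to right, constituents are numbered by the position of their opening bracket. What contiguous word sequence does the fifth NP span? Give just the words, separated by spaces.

Opening `[NP` markers occur at word positions 1, 4, 9, 13, 16, 19; the fifth of these opens the constituent [NP my solution above her local letter].

my solution above her local letter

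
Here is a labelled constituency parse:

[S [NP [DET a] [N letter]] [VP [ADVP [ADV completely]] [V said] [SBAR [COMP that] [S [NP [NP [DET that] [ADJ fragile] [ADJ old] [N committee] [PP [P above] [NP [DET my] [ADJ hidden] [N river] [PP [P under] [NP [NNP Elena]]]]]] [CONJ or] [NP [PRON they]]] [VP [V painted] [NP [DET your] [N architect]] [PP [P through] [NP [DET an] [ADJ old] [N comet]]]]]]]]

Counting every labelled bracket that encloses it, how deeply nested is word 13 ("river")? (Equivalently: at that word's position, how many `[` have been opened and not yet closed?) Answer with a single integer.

9

The word sits inside N, which is inside NP, inside PP, inside NP, inside NP, inside S, inside SBAR, inside VP, inside S — 9 brackets in all.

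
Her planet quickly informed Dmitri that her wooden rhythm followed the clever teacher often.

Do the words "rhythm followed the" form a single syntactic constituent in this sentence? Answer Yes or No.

No

The sequence begins inside the noun phrase "her wooden rhythm" and ends inside the verb phrase "followed the clever teacher often"; it crosses a phrase boundary, so no single node in the tree spans exactly those words.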